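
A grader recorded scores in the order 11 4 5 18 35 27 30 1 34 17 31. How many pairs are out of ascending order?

19 out-of-order pairs

Count, for each position, how many later elements it exceeds:
11 → 4, 5, 1 → 3
4 → 1 → 1
5 → 1 → 1
18 → 1, 17 → 2
35 → 27, 30, 1, 34, 17, 31 → 6
27 → 1, 17 → 2
30 → 1, 17 → 2
1 → none → 0
34 → 17, 31 → 2
17 → none → 0
31 → none → 0
Sum: 3 + 1 + 1 + 2 + 6 + 2 + 2 + 0 + 2 + 0 + 0 = 19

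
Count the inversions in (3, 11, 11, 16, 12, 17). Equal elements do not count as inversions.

Out-of-order index pairs (0-indexed):
(3,4): 16 > 12
That's 1 pair.

1 out-of-order pair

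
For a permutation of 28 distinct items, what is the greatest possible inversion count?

378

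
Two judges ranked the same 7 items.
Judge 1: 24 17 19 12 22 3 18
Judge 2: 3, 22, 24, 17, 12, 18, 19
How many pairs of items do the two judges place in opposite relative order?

11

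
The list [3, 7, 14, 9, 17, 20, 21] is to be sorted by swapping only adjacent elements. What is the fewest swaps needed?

The minimum number of adjacent swaps to sort an array equals its inversion count, since every such swap removes exactly one inversion.
Count inversions — for each element, later elements that are smaller:
3: none → 0
7: none → 0
14: 9 → 1
9: none → 0
17: none → 0
20: none → 0
21: none → 0
Total inversions: 0 + 0 + 1 + 0 + 0 + 0 + 0 = 1

1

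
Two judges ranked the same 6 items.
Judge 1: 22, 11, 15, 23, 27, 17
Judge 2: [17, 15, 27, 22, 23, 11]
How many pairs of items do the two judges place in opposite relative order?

11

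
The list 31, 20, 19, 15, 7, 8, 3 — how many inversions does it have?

20

Element-by-element contributions:
31: 6
20: 5
19: 4
15: 3
7: 1
8: 1
3: 0
Sum: 6 + 5 + 4 + 3 + 1 + 1 + 0 = 20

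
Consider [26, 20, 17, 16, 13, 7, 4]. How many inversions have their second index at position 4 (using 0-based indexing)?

The element at index 4 is 13.
Elements before it: 26, 20, 17, 16
Those larger than 13: 26, 20, 17, 16

4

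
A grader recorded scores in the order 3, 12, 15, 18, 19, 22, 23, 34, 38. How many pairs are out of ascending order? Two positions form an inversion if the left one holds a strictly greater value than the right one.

Count, for each position, how many later elements it exceeds:
3 → none → 0
12 → none → 0
15 → none → 0
18 → none → 0
19 → none → 0
22 → none → 0
23 → none → 0
34 → none → 0
38 → none → 0
Sum: 0 + 0 + 0 + 0 + 0 + 0 + 0 + 0 + 0 = 0

0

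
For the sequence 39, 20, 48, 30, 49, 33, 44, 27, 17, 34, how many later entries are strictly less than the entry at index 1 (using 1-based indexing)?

6

The element at index 1 is 39.
Elements after it: 20, 48, 30, 49, 33, 44, 27, 17, 34
Those smaller than 39: 20, 30, 33, 27, 17, 34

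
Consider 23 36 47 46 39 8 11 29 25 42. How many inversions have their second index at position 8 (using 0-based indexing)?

The element at index 8 is 25.
Elements before it: 23, 36, 47, 46, 39, 8, 11, 29
Those larger than 25: 36, 47, 46, 39, 29

5 such elements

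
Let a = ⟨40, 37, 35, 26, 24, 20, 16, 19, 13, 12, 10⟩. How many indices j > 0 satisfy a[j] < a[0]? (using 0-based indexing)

10

The element at index 0 is 40.
Elements after it: 37, 35, 26, 24, 20, 16, 19, 13, 12, 10
Those smaller than 40: 37, 35, 26, 24, 20, 16, 19, 13, 12, 10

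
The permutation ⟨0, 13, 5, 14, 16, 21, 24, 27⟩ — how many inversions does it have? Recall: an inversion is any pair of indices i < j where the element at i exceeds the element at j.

1 inversion

Element-by-element contributions:
0: 0
13: 1
5: 0
14: 0
16: 0
21: 0
24: 0
27: 0
Sum: 0 + 1 + 0 + 0 + 0 + 0 + 0 + 0 = 1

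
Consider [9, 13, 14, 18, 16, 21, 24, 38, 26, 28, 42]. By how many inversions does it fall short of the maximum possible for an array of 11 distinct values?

52 inversions short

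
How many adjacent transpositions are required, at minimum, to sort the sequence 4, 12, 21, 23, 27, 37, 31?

Swaps: 1

The minimum number of adjacent swaps to sort an array equals its inversion count, since every such swap removes exactly one inversion.
Count inversions — for each element, later elements that are smaller:
4: none → 0
12: none → 0
21: none → 0
23: none → 0
27: none → 0
37: 31 → 1
31: none → 0
Total inversions: 0 + 0 + 0 + 0 + 0 + 1 + 0 = 1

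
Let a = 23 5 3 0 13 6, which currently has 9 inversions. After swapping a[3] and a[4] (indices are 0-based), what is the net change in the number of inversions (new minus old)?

+1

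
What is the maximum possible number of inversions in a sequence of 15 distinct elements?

The maximum occurs when the array is in strictly decreasing order: every one of the C(15, 2) pairs is inverted.
C(15, 2) = 15·14/2 = 105

105 inversions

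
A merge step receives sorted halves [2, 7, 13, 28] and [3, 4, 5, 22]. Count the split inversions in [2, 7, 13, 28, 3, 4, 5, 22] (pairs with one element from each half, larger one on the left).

Count, for every r in R, how many entries of L exceed r:
r = 3: 7, 13, 28 → 3
r = 4: 7, 13, 28 → 3
r = 5: 7, 13, 28 → 3
r = 22: 28 → 1
Cross-inversions: 3 + 3 + 3 + 1 = 10

10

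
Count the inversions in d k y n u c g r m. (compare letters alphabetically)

Element-by-element contributions:
d: 1
k: 2
y: 6
n: 3
u: 4
c: 0
g: 0
r: 1
m: 0
Sum: 1 + 2 + 6 + 3 + 4 + 0 + 0 + 1 + 0 = 17

17 inversions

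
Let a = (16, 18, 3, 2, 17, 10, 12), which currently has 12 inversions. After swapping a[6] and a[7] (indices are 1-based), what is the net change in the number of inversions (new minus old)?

+1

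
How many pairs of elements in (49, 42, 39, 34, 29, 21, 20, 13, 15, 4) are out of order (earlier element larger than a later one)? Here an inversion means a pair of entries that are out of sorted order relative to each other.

44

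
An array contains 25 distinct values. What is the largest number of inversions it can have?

The maximum occurs when the array is in strictly decreasing order: every one of the C(25, 2) pairs is inverted.
C(25, 2) = 25·24/2 = 300

300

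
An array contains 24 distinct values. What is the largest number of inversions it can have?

276 inversions

A reversed (strictly descending) arrangement makes every pair an inversion, giving C(24, 2) inversions.
C(24, 2) = 24·23/2 = 276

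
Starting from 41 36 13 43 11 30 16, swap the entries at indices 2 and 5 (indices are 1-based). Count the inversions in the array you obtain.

Inversions: 11

Positions 2 and 5 hold 36 and 11; after swapping, the array is [41, 11, 13, 43, 36, 30, 16].
For each element, count later entries that are smaller:
41 → 11, 13, 36, 30, 16 → 5
11 → none → 0
13 → none → 0
43 → 36, 30, 16 → 3
36 → 30, 16 → 2
30 → 16 → 1
16 → none → 0
Sum: 5 + 0 + 0 + 3 + 2 + 1 + 0 = 11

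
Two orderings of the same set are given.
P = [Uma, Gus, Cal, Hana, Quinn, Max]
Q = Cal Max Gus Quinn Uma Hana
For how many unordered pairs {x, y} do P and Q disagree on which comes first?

There are 9 disagreeing pairs.

Assign each item its position (1..6) in the first ordering, then rewrite the second ordering as that position sequence:
positions: Uma→1, Gus→2, Cal→3, Hana→4, Quinn→5, Max→6
second ordering as positions: [3, 6, 2, 5, 1, 4]
Discordant pairs = inversions in this position sequence.
3: 2, 1 → 2
6: 2, 5, 1, 4 → 4
2: 1 → 1
5: 1, 4 → 2
1: 0
4: 0
Total: 2 + 4 + 1 + 2 + 0 + 0 = 9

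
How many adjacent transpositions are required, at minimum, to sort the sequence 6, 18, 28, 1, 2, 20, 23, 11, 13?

Minimum adjacent swaps = number of inversions (each swap of adjacent out-of-order elements removes one inversion and no swap can remove more).
Count inversions — for each element, later elements that are smaller:
6: 1, 2 → 2
18: 1, 2, 11, 13 → 4
28: 1, 2, 20, 23, 11, 13 → 6
1: none → 0
2: none → 0
20: 11, 13 → 2
23: 11, 13 → 2
11: none → 0
13: none → 0
Total inversions: 2 + 4 + 6 + 0 + 0 + 2 + 2 + 0 + 0 = 16

16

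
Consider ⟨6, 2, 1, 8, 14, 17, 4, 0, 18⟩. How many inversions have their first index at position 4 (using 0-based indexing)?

The element at index 4 is 14.
Elements after it: 17, 4, 0, 18
Those smaller than 14: 4, 0

2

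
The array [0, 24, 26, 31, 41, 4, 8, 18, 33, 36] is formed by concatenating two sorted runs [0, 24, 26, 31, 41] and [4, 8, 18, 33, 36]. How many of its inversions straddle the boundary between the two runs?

14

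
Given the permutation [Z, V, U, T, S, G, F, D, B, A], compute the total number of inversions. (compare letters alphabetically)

45

Count, for each position, how many later elements it exceeds:
Z → V, U, T, S, G, F, D, B, A → 9
V → U, T, S, G, F, D, B, A → 8
U → T, S, G, F, D, B, A → 7
T → S, G, F, D, B, A → 6
S → G, F, D, B, A → 5
G → F, D, B, A → 4
F → D, B, A → 3
D → B, A → 2
B → A → 1
A → none → 0
Sum: 9 + 8 + 7 + 6 + 5 + 4 + 3 + 2 + 1 + 0 = 45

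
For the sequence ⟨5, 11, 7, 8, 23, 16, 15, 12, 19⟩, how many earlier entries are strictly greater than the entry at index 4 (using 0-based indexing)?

0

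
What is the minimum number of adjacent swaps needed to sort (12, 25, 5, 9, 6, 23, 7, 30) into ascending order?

There are 12 swaps.

Each adjacent swap fixes exactly one inversion, so the minimum swap count equals the number of inversions.
Count inversions — for each element, later elements that are smaller:
12: 5, 9, 6, 7 → 4
25: 5, 9, 6, 23, 7 → 5
5: none → 0
9: 6, 7 → 2
6: none → 0
23: 7 → 1
7: none → 0
30: none → 0
Total inversions: 4 + 5 + 0 + 2 + 0 + 1 + 0 + 0 = 12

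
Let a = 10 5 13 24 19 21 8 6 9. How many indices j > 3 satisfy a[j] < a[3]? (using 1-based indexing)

3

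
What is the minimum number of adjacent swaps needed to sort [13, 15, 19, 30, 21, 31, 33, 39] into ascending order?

1 swap

Each adjacent swap fixes exactly one inversion, so the minimum swap count equals the number of inversions.
Count inversions — for each element, later elements that are smaller:
13: none → 0
15: none → 0
19: none → 0
30: 21 → 1
21: none → 0
31: none → 0
33: none → 0
39: none → 0
Total inversions: 0 + 0 + 0 + 1 + 0 + 0 + 0 + 0 = 1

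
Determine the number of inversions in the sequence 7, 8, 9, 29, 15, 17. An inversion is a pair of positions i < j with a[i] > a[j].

Count, for each position, how many later elements it exceeds:
7 → none → 0
8 → none → 0
9 → none → 0
29 → 15, 17 → 2
15 → none → 0
17 → none → 0
Sum: 0 + 0 + 0 + 2 + 0 + 0 = 2

2 inversions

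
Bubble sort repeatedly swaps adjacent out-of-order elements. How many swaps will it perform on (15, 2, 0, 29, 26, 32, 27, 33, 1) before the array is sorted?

Minimum adjacent swaps = number of inversions (each swap of adjacent out-of-order elements removes one inversion and no swap can remove more).
Count inversions — for each element, later elements that are smaller:
15: 2, 0, 1 → 3
2: 0, 1 → 2
0: none → 0
29: 26, 27, 1 → 3
26: 1 → 1
32: 27, 1 → 2
27: 1 → 1
33: 1 → 1
1: none → 0
Total inversions: 3 + 2 + 0 + 3 + 1 + 2 + 1 + 1 + 0 = 13

13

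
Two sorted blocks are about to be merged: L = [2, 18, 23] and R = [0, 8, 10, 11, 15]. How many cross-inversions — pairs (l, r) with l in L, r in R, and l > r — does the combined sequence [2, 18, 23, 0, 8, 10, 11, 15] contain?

Count, for every r in R, how many entries of L exceed r:
r = 0: 2, 18, 23 → 3
r = 8: 18, 23 → 2
r = 10: 18, 23 → 2
r = 11: 18, 23 → 2
r = 15: 18, 23 → 2
Cross-inversions: 3 + 2 + 2 + 2 + 2 = 11

11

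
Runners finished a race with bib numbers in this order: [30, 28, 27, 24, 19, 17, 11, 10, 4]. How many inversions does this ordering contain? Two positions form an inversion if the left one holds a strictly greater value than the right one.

For each element, count later entries that are smaller:
30: 8
28: 7
27: 6
24: 5
19: 4
17: 3
11: 2
10: 1
4: 0
Sum: 8 + 7 + 6 + 5 + 4 + 3 + 2 + 1 + 0 = 36

There are 36 inversions.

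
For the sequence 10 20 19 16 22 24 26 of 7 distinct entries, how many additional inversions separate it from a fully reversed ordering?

Maximum inversions for 7 distinct elements is C(7, 2) = 7·6/2 = 21.
Current inversions — for each element, count later smaller elements:
10: 0
20: 2
19: 1
16: 0
22: 0
24: 0
26: 0
Current total: 0 + 2 + 1 + 0 + 0 + 0 + 0 = 3
Shortfall: 21 − 3 = 18

18 inversions short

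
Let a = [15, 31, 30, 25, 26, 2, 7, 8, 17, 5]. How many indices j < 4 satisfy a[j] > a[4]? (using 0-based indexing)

2

The element at index 4 is 26.
Elements before it: 15, 31, 30, 25
Those larger than 26: 31, 30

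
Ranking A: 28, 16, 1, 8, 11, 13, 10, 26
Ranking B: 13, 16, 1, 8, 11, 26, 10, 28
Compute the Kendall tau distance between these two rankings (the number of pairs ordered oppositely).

12 discordant pairs

Assign each item its position (1..8) in the first ordering, then rewrite the second ordering as that position sequence:
positions: 28→1, 16→2, 1→3, 8→4, 11→5, 13→6, 10→7, 26→8
second ordering as positions: [6, 2, 3, 4, 5, 8, 7, 1]
Discordant pairs = inversions in this position sequence.
6: 2, 3, 4, 5, 1 → 5
2: 1 → 1
3: 1 → 1
4: 1 → 1
5: 1 → 1
8: 7, 1 → 2
7: 1 → 1
1: 0
Total: 5 + 1 + 1 + 1 + 1 + 2 + 1 + 0 = 12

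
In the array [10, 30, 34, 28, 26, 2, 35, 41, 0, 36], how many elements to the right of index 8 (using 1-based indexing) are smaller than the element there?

The element at index 8 is 41.
Elements after it: 0, 36
Those smaller than 41: 0, 36

2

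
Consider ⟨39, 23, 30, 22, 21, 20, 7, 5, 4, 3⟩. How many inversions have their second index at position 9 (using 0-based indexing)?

9

The element at index 9 is 3.
Elements before it: 39, 23, 30, 22, 21, 20, 7, 5, 4
Those larger than 3: 39, 23, 30, 22, 21, 20, 7, 5, 4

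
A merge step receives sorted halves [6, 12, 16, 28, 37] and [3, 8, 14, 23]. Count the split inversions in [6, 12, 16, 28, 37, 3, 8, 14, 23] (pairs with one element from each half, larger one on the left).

Take each right-half value and tally the left-half values above it:
r = 3: 6, 12, 16, 28, 37 → 5
r = 8: 12, 16, 28, 37 → 4
r = 14: 16, 28, 37 → 3
r = 23: 28, 37 → 2
Cross-inversions: 5 + 4 + 3 + 2 = 14

14 split inversions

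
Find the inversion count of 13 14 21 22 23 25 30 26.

1 out-of-order pair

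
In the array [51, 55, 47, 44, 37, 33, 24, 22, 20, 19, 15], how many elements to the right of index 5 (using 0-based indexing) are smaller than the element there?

5

The element at index 5 is 33.
Elements after it: 24, 22, 20, 19, 15
Those smaller than 33: 24, 22, 20, 19, 15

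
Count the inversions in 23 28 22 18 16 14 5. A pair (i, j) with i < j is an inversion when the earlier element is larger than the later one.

Count, for each position, how many later elements it exceeds:
23 → 22, 18, 16, 14, 5 → 5
28 → 22, 18, 16, 14, 5 → 5
22 → 18, 16, 14, 5 → 4
18 → 16, 14, 5 → 3
16 → 14, 5 → 2
14 → 5 → 1
5 → none → 0
Sum: 5 + 5 + 4 + 3 + 2 + 1 + 0 = 20

20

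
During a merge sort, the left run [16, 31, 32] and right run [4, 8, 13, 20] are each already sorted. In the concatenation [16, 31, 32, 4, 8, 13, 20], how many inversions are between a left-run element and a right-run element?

For each element r of the right run, count left-run elements greater than r:
r = 4: 16, 31, 32 → 3
r = 8: 16, 31, 32 → 3
r = 13: 16, 31, 32 → 3
r = 20: 31, 32 → 2
Cross-inversions: 3 + 3 + 3 + 2 = 11

11 cross-inversions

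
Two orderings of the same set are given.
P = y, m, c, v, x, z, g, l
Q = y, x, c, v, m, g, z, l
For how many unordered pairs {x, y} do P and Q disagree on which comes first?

There are 6 disagreeing pairs.

Assign each item its position (1..8) in the first ordering, then rewrite the second ordering as that position sequence:
positions: y→1, m→2, c→3, v→4, x→5, z→6, g→7, l→8
second ordering as positions: [1, 5, 3, 4, 2, 7, 6, 8]
Discordant pairs = inversions in this position sequence.
1: 0
5: 3, 4, 2 → 3
3: 2 → 1
4: 2 → 1
2: 0
7: 6 → 1
6: 0
8: 0
Total: 0 + 3 + 1 + 1 + 0 + 1 + 0 + 0 = 6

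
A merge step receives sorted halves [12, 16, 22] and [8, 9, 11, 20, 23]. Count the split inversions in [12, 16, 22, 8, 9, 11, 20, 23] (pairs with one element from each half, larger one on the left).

Take each right-half value and tally the left-half values above it:
r = 8: 12, 16, 22 → 3
r = 9: 12, 16, 22 → 3
r = 11: 12, 16, 22 → 3
r = 20: 22 → 1
r = 23: none → 0
Cross-inversions: 3 + 3 + 3 + 1 + 0 = 10

10 cross-inversions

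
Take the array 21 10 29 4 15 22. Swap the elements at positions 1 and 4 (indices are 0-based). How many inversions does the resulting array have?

Positions 1 and 4 hold 10 and 15; after swapping, the array is [21, 15, 29, 4, 10, 22].
Count, for each position, how many later elements it exceeds:
21: 3
15: 2
29: 3
4: 0
10: 0
22: 0
Sum: 3 + 2 + 3 + 0 + 0 + 0 = 8

8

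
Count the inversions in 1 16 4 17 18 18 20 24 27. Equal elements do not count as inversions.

Count, for each position, how many later elements it exceeds:
1 → none → 0
16 → 4 → 1
4 → none → 0
17 → none → 0
18 → none → 0
18 → none → 0
20 → none → 0
24 → none → 0
27 → none → 0
Sum: 0 + 1 + 0 + 0 + 0 + 0 + 0 + 0 + 0 = 1

Inversions: 1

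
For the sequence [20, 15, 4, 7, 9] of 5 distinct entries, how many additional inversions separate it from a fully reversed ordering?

3 inversions short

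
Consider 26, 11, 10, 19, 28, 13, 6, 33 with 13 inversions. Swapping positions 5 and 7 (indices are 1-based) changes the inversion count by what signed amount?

Positions 5 and 7 hold 28 and 6; after swapping, the array is [26, 11, 10, 19, 6, 13, 28, 33].
Element-by-element contributions:
26: 5
11: 2
10: 1
19: 2
6: 0
13: 0
28: 0
33: 0
Sum: 5 + 2 + 1 + 2 + 0 + 0 + 0 + 0 = 10
Change: 10 − 13 = -3

-3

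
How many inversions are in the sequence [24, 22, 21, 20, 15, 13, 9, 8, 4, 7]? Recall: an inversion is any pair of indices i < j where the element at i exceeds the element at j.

44

Sweep left to right; for each value list the smaller values that follow it:
24: 9
22: 8
21: 7
20: 6
15: 5
13: 4
9: 3
8: 2
4: 0
7: 0
Sum: 9 + 8 + 7 + 6 + 5 + 4 + 3 + 2 + 0 + 0 = 44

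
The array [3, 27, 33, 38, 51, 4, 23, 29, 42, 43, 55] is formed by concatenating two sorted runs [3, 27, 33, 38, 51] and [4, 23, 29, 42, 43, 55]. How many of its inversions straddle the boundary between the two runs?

Count, for every r in R, how many entries of L exceed r:
r = 4: 27, 33, 38, 51 → 4
r = 23: 27, 33, 38, 51 → 4
r = 29: 33, 38, 51 → 3
r = 42: 51 → 1
r = 43: 51 → 1
r = 55: none → 0
Cross-inversions: 4 + 4 + 3 + 1 + 1 + 0 = 13

13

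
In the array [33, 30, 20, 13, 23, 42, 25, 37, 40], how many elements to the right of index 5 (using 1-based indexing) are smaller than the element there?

The element at index 5 is 23.
Elements after it: 42, 25, 37, 40
None of them are smaller than 23.

0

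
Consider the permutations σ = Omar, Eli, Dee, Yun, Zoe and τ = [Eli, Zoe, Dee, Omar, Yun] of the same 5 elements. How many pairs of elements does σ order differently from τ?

Assign each item its position (1..5) in the first ordering, then rewrite the second ordering as that position sequence:
positions: Omar→1, Eli→2, Dee→3, Yun→4, Zoe→5
second ordering as positions: [2, 5, 3, 1, 4]
Discordant pairs = inversions in this position sequence.
2: 1 → 1
5: 3, 1, 4 → 3
3: 1 → 1
1: 0
4: 0
Total: 1 + 3 + 1 + 0 + 0 = 5

5 discordant pairs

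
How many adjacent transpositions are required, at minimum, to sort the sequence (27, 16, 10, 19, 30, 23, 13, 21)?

Swaps: 14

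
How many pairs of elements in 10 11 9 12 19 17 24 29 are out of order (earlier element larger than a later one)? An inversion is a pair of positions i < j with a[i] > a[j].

3 inversions

Count, for each position, how many later elements it exceeds:
10: 1
11: 1
9: 0
12: 0
19: 1
17: 0
24: 0
29: 0
Sum: 1 + 1 + 0 + 0 + 1 + 0 + 0 + 0 = 3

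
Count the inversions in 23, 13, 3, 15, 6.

Out-of-order pairs: 7

Element-by-element contributions:
23: 4
13: 2
3: 0
15: 1
6: 0
Sum: 4 + 2 + 0 + 1 + 0 = 7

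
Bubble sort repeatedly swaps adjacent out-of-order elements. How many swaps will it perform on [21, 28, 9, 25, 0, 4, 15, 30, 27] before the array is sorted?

Each adjacent swap fixes exactly one inversion, so the minimum swap count equals the number of inversions.
Count inversions — for each element, later elements that are smaller:
21: 9, 0, 4, 15 → 4
28: 9, 25, 0, 4, 15, 27 → 6
9: 0, 4 → 2
25: 0, 4, 15 → 3
0: none → 0
4: none → 0
15: none → 0
30: 27 → 1
27: none → 0
Total inversions: 4 + 6 + 2 + 3 + 0 + 0 + 0 + 1 + 0 = 16

16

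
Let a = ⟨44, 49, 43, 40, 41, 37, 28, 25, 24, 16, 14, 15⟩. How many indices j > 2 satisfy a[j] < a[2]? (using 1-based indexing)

10 such elements

The element at index 2 is 49.
Elements after it: 43, 40, 41, 37, 28, 25, 24, 16, 14, 15
Those smaller than 49: 43, 40, 41, 37, 28, 25, 24, 16, 14, 15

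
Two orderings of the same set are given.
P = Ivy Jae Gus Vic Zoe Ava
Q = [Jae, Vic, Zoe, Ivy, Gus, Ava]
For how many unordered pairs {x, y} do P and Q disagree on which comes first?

5 disagreeing pairs

Assign each item its position (1..6) in the first ordering, then rewrite the second ordering as that position sequence:
positions: Ivy→1, Jae→2, Gus→3, Vic→4, Zoe→5, Ava→6
second ordering as positions: [2, 4, 5, 1, 3, 6]
Discordant pairs = inversions in this position sequence.
2: 1 → 1
4: 1, 3 → 2
5: 1, 3 → 2
1: 0
3: 0
6: 0
Total: 1 + 2 + 2 + 0 + 0 + 0 = 5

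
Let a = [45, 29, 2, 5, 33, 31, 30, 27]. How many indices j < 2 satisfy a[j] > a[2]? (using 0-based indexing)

2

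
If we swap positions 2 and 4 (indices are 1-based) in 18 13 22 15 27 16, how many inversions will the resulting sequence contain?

Positions 2 and 4 hold 13 and 15; after swapping, the array is [18, 15, 22, 13, 27, 16].
Element-by-element contributions:
18: 3
15: 1
22: 2
13: 0
27: 1
16: 0
Sum: 3 + 1 + 2 + 0 + 1 + 0 = 7

There are 7 inversions.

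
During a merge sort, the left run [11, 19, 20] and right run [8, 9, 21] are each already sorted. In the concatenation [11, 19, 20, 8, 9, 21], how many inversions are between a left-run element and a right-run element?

Count, for every r in R, how many entries of L exceed r:
r = 8: 11, 19, 20 → 3
r = 9: 11, 19, 20 → 3
r = 21: none → 0
Cross-inversions: 3 + 3 + 0 = 6

6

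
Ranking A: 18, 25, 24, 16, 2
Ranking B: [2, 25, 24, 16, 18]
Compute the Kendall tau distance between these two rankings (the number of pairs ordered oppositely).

Assign each item its position (1..5) in the first ordering, then rewrite the second ordering as that position sequence:
positions: 18→1, 25→2, 24→3, 16→4, 2→5
second ordering as positions: [5, 2, 3, 4, 1]
Discordant pairs = inversions in this position sequence.
5: 2, 3, 4, 1 → 4
2: 1 → 1
3: 1 → 1
4: 1 → 1
1: 0
Total: 4 + 1 + 1 + 1 + 0 = 7

7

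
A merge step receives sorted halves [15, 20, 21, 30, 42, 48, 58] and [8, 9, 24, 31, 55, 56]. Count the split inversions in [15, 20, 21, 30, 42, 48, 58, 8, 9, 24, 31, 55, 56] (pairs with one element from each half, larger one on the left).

Count, for every r in R, how many entries of L exceed r:
r = 8: 15, 20, 21, 30, 42, 48, 58 → 7
r = 9: 15, 20, 21, 30, 42, 48, 58 → 7
r = 24: 30, 42, 48, 58 → 4
r = 31: 42, 48, 58 → 3
r = 55: 58 → 1
r = 56: 58 → 1
Cross-inversions: 7 + 7 + 4 + 3 + 1 + 1 = 23

23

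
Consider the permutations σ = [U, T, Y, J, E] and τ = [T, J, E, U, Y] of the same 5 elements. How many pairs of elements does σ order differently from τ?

5

Assign each item its position (1..5) in the first ordering, then rewrite the second ordering as that position sequence:
positions: U→1, T→2, Y→3, J→4, E→5
second ordering as positions: [2, 4, 5, 1, 3]
Discordant pairs = inversions in this position sequence.
2: 1 → 1
4: 1, 3 → 2
5: 1, 3 → 2
1: 0
3: 0
Total: 1 + 2 + 2 + 0 + 0 = 5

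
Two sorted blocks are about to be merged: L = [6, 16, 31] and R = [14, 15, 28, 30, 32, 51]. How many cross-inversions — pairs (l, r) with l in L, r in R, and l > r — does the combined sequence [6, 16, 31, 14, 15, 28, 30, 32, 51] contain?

6 cross-inversions

Take each right-half value and tally the left-half values above it:
r = 14: 16, 31 → 2
r = 15: 16, 31 → 2
r = 28: 31 → 1
r = 30: 31 → 1
r = 32: none → 0
r = 51: none → 0
Cross-inversions: 2 + 2 + 1 + 1 + 0 + 0 = 6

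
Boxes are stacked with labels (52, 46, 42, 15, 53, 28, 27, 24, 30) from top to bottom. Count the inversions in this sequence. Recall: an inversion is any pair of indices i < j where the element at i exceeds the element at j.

There are 25 inversions.

Element-by-element contributions:
52: 7
46: 6
42: 5
15: 0
53: 4
28: 2
27: 1
24: 0
30: 0
Sum: 7 + 6 + 5 + 0 + 4 + 2 + 1 + 0 + 0 = 25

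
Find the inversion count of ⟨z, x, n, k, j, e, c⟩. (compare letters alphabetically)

Element-by-element contributions:
z → x, n, k, j, e, c → 6
x → n, k, j, e, c → 5
n → k, j, e, c → 4
k → j, e, c → 3
j → e, c → 2
e → c → 1
c → none → 0
Sum: 6 + 5 + 4 + 3 + 2 + 1 + 0 = 21

21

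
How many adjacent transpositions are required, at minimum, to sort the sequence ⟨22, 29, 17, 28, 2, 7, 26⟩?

The minimum number of adjacent swaps to sort an array equals its inversion count, since every such swap removes exactly one inversion.
Count inversions — for each element, later elements that are smaller:
22: 17, 2, 7 → 3
29: 17, 28, 2, 7, 26 → 5
17: 2, 7 → 2
28: 2, 7, 26 → 3
2: none → 0
7: none → 0
26: none → 0
Total inversions: 3 + 5 + 2 + 3 + 0 + 0 + 0 = 13

Swaps: 13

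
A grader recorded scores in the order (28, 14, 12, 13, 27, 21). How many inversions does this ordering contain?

8

Out-of-order index pairs (1-indexed):
(1,2): 28 > 14
(1,3): 28 > 12
(1,4): 28 > 13
(1,5): 28 > 27
(1,6): 28 > 21
(2,3): 14 > 12
(2,4): 14 > 13
(5,6): 27 > 21
That's 8 pairs.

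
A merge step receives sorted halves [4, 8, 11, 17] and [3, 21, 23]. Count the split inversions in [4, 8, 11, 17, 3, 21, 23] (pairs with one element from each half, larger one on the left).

Take each right-half value and tally the left-half values above it:
r = 3: 4, 8, 11, 17 → 4
r = 21: none → 0
r = 23: none → 0
Cross-inversions: 4 + 0 + 0 = 4

4 cross-inversions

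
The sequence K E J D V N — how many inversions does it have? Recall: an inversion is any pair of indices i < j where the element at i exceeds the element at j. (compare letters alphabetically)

6

Inversion pairs (indices are 0-based):
(0,1): K > E
(0,2): K > J
(0,3): K > D
(1,3): E > D
(2,3): J > D
(4,5): V > N
That's 6 pairs.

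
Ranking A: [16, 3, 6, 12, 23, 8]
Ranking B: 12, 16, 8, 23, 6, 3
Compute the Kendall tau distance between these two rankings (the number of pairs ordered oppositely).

Assign each item its position (1..6) in the first ordering, then rewrite the second ordering as that position sequence:
positions: 16→1, 3→2, 6→3, 12→4, 23→5, 8→6
second ordering as positions: [4, 1, 6, 5, 3, 2]
Discordant pairs = inversions in this position sequence.
4: 1, 3, 2 → 3
1: 0
6: 5, 3, 2 → 3
5: 3, 2 → 2
3: 2 → 1
2: 0
Total: 3 + 0 + 3 + 2 + 1 + 0 = 9

9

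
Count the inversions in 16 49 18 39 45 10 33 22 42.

17 inversions

For each element, count later entries that are smaller:
16 → 10 → 1
49 → 18, 39, 45, 10, 33, 22, 42 → 7
18 → 10 → 1
39 → 10, 33, 22 → 3
45 → 10, 33, 22, 42 → 4
10 → none → 0
33 → 22 → 1
22 → none → 0
42 → none → 0
Sum: 1 + 7 + 1 + 3 + 4 + 0 + 1 + 0 + 0 = 17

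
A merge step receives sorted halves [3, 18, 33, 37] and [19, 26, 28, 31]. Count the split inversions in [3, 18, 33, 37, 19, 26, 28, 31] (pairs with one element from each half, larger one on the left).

8

Count, for every r in R, how many entries of L exceed r:
r = 19: 33, 37 → 2
r = 26: 33, 37 → 2
r = 28: 33, 37 → 2
r = 31: 33, 37 → 2
Cross-inversions: 2 + 2 + 2 + 2 = 8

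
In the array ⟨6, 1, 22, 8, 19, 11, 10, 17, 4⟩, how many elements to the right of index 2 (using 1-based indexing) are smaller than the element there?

The element at index 2 is 1.
Elements after it: 22, 8, 19, 11, 10, 17, 4
None of them are smaller than 1.

0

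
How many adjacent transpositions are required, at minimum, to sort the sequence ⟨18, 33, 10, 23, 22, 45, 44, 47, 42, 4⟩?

Each adjacent swap fixes exactly one inversion, so the minimum swap count equals the number of inversions.
Count inversions — for each element, later elements that are smaller:
18: 10, 4 → 2
33: 10, 23, 22, 4 → 4
10: 4 → 1
23: 22, 4 → 2
22: 4 → 1
45: 44, 42, 4 → 3
44: 42, 4 → 2
47: 42, 4 → 2
42: 4 → 1
4: none → 0
Total inversions: 2 + 4 + 1 + 2 + 1 + 3 + 2 + 2 + 1 + 0 = 18

18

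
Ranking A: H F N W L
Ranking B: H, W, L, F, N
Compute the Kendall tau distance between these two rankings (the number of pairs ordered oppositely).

4

Assign each item its position (1..5) in the first ordering, then rewrite the second ordering as that position sequence:
positions: H→1, F→2, N→3, W→4, L→5
second ordering as positions: [1, 4, 5, 2, 3]
Discordant pairs = inversions in this position sequence.
1: 0
4: 2, 3 → 2
5: 2, 3 → 2
2: 0
3: 0
Total: 0 + 2 + 2 + 0 + 0 = 4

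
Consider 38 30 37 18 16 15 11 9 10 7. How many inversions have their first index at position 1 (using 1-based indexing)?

9

The element at index 1 is 38.
Elements after it: 30, 37, 18, 16, 15, 11, 9, 10, 7
Those smaller than 38: 30, 37, 18, 16, 15, 11, 9, 10, 7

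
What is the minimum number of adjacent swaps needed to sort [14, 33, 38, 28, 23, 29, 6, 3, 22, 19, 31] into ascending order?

33 adjacent swaps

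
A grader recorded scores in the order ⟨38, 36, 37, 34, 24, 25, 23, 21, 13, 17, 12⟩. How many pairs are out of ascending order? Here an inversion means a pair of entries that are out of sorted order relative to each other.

Out-of-order pairs: 52

For each element, count later entries that are smaller:
38 → 36, 37, 34, 24, 25, 23, 21, 13, 17, 12 → 10
36 → 34, 24, 25, 23, 21, 13, 17, 12 → 8
37 → 34, 24, 25, 23, 21, 13, 17, 12 → 8
34 → 24, 25, 23, 21, 13, 17, 12 → 7
24 → 23, 21, 13, 17, 12 → 5
25 → 23, 21, 13, 17, 12 → 5
23 → 21, 13, 17, 12 → 4
21 → 13, 17, 12 → 3
13 → 12 → 1
17 → 12 → 1
12 → none → 0
Sum: 10 + 8 + 8 + 7 + 5 + 5 + 4 + 3 + 1 + 1 + 0 = 52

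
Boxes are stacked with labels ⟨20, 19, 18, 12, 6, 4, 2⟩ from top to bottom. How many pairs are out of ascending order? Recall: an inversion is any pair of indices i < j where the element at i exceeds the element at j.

21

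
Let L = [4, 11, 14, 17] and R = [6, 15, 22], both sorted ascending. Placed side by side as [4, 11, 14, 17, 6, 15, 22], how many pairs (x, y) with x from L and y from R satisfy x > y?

4

Count, for every r in R, how many entries of L exceed r:
r = 6: 11, 14, 17 → 3
r = 15: 17 → 1
r = 22: none → 0
Cross-inversions: 3 + 1 + 0 = 4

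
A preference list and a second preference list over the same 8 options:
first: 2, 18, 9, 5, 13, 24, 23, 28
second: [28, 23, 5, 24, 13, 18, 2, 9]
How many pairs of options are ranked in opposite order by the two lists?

24

Assign each item its position (1..8) in the first ordering, then rewrite the second ordering as that position sequence:
positions: 2→1, 18→2, 9→3, 5→4, 13→5, 24→6, 23→7, 28→8
second ordering as positions: [8, 7, 4, 6, 5, 2, 1, 3]
Discordant pairs = inversions in this position sequence.
8: 7, 4, 6, 5, 2, 1, 3 → 7
7: 4, 6, 5, 2, 1, 3 → 6
4: 2, 1, 3 → 3
6: 5, 2, 1, 3 → 4
5: 2, 1, 3 → 3
2: 1 → 1
1: 0
3: 0
Total: 7 + 6 + 3 + 4 + 3 + 1 + 0 + 0 = 24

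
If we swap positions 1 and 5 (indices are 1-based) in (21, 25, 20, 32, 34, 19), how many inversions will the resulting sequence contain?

Positions 1 and 5 hold 21 and 34; after swapping, the array is [34, 25, 20, 32, 21, 19].
Count, for each position, how many later elements it exceeds:
34 → 25, 20, 32, 21, 19 → 5
25 → 20, 21, 19 → 3
20 → 19 → 1
32 → 21, 19 → 2
21 → 19 → 1
19 → none → 0
Sum: 5 + 3 + 1 + 2 + 1 + 0 = 12

12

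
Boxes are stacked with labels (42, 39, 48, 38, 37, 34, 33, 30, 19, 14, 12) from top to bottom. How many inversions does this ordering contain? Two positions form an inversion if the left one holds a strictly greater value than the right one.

Sweep left to right; for each value list the smaller values that follow it:
42: 9
39: 8
48: 8
38: 7
37: 6
34: 5
33: 4
30: 3
19: 2
14: 1
12: 0
Sum: 9 + 8 + 8 + 7 + 6 + 5 + 4 + 3 + 2 + 1 + 0 = 53

53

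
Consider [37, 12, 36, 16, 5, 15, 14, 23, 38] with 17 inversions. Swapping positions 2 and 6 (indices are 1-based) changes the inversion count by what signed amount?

Positions 2 and 6 hold 12 and 15; after swapping, the array is [37, 15, 36, 16, 5, 12, 14, 23, 38].
Sweep left to right; for each value list the smaller values that follow it:
37 → 15, 36, 16, 5, 12, 14, 23 → 7
15 → 5, 12, 14 → 3
36 → 16, 5, 12, 14, 23 → 5
16 → 5, 12, 14 → 3
5 → none → 0
12 → none → 0
14 → none → 0
23 → none → 0
38 → none → 0
Sum: 7 + 3 + 5 + 3 + 0 + 0 + 0 + 0 + 0 = 18
Change: 18 − 17 = +1

+1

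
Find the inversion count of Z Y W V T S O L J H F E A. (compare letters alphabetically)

Out-of-order pairs: 78

Count, for each position, how many later elements it exceeds:
Z → Y, W, V, T, S, O, L, J, H, F, E, A → 12
Y → W, V, T, S, O, L, J, H, F, E, A → 11
W → V, T, S, O, L, J, H, F, E, A → 10
V → T, S, O, L, J, H, F, E, A → 9
T → S, O, L, J, H, F, E, A → 8
S → O, L, J, H, F, E, A → 7
O → L, J, H, F, E, A → 6
L → J, H, F, E, A → 5
J → H, F, E, A → 4
H → F, E, A → 3
F → E, A → 2
E → A → 1
A → none → 0
Sum: 12 + 11 + 10 + 9 + 8 + 7 + 6 + 5 + 4 + 3 + 2 + 1 + 0 = 78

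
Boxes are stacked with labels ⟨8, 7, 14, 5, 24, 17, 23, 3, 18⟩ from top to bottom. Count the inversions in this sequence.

15 out-of-order pairs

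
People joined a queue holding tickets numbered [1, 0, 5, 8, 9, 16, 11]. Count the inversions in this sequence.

Sweep left to right; for each value list the smaller values that follow it:
1: 1
0: 0
5: 0
8: 0
9: 0
16: 1
11: 0
Sum: 1 + 0 + 0 + 0 + 0 + 1 + 0 = 2

2 out-of-order pairs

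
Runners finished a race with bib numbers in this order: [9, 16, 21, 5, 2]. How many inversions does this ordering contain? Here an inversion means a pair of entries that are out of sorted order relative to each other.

Sweep left to right; for each value list the smaller values that follow it:
9: 2
16: 2
21: 2
5: 1
2: 0
Sum: 2 + 2 + 2 + 1 + 0 = 7

7 inversions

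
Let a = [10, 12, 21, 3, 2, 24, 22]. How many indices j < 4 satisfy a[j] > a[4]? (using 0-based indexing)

The element at index 4 is 2.
Elements before it: 10, 12, 21, 3
Those larger than 2: 10, 12, 21, 3

4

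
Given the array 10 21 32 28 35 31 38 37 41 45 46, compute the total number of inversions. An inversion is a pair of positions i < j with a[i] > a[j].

For each element, count later entries that are smaller:
10 → none → 0
21 → none → 0
32 → 28, 31 → 2
28 → none → 0
35 → 31 → 1
31 → none → 0
38 → 37 → 1
37 → none → 0
41 → none → 0
45 → none → 0
46 → none → 0
Sum: 0 + 0 + 2 + 0 + 1 + 0 + 1 + 0 + 0 + 0 + 0 = 4

4 inversions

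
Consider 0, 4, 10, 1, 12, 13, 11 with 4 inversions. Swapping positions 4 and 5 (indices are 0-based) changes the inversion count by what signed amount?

+1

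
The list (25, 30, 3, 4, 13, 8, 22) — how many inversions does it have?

11

For each element, count later entries that are smaller:
25 → 3, 4, 13, 8, 22 → 5
30 → 3, 4, 13, 8, 22 → 5
3 → none → 0
4 → none → 0
13 → 8 → 1
8 → none → 0
22 → none → 0
Sum: 5 + 5 + 0 + 0 + 1 + 0 + 0 = 11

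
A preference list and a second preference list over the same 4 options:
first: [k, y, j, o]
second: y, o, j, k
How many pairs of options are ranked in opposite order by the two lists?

4

Assign each item its position (1..4) in the first ordering, then rewrite the second ordering as that position sequence:
positions: k→1, y→2, j→3, o→4
second ordering as positions: [2, 4, 3, 1]
Discordant pairs = inversions in this position sequence.
2: 1 → 1
4: 3, 1 → 2
3: 1 → 1
1: 0
Total: 1 + 2 + 1 + 0 = 4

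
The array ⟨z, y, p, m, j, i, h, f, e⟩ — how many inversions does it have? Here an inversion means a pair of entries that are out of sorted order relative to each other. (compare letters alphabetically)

Out-of-order pairs: 36

Sweep left to right; for each value list the smaller values that follow it:
z: 8
y: 7
p: 6
m: 5
j: 4
i: 3
h: 2
f: 1
e: 0
Sum: 8 + 7 + 6 + 5 + 4 + 3 + 2 + 1 + 0 = 36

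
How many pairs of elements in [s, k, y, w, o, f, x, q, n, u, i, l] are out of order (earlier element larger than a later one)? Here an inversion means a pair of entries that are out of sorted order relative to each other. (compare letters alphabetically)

There are 41 out-of-order pairs.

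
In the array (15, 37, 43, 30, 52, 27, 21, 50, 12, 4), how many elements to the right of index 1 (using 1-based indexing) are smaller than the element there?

The element at index 1 is 15.
Elements after it: 37, 43, 30, 52, 27, 21, 50, 12, 4
Those smaller than 15: 12, 4

2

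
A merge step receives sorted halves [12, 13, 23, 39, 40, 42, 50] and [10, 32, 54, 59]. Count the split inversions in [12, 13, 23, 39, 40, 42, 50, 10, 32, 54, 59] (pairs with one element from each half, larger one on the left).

11

Count, for every r in R, how many entries of L exceed r:
r = 10: 12, 13, 23, 39, 40, 42, 50 → 7
r = 32: 39, 40, 42, 50 → 4
r = 54: none → 0
r = 59: none → 0
Cross-inversions: 7 + 4 + 0 + 0 = 11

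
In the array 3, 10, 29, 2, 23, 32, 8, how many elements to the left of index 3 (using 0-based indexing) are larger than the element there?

The element at index 3 is 2.
Elements before it: 3, 10, 29
Those larger than 2: 3, 10, 29

3 such elements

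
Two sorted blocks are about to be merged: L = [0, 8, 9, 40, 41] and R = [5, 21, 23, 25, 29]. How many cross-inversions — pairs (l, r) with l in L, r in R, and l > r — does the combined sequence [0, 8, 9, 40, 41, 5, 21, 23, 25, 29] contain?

Take each right-half value and tally the left-half values above it:
r = 5: 8, 9, 40, 41 → 4
r = 21: 40, 41 → 2
r = 23: 40, 41 → 2
r = 25: 40, 41 → 2
r = 29: 40, 41 → 2
Cross-inversions: 4 + 2 + 2 + 2 + 2 = 12

12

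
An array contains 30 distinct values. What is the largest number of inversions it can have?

435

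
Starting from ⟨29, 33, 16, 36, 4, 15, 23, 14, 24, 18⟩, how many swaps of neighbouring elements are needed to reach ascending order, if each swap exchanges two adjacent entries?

Minimum adjacent swaps = number of inversions (each swap of adjacent out-of-order elements removes one inversion and no swap can remove more).
Count inversions — for each element, later elements that are smaller:
29: 16, 4, 15, 23, 14, 24, 18 → 7
33: 16, 4, 15, 23, 14, 24, 18 → 7
16: 4, 15, 14 → 3
36: 4, 15, 23, 14, 24, 18 → 6
4: none → 0
15: 14 → 1
23: 14, 18 → 2
14: none → 0
24: 18 → 1
18: none → 0
Total inversions: 7 + 7 + 3 + 6 + 0 + 1 + 2 + 0 + 1 + 0 = 27

27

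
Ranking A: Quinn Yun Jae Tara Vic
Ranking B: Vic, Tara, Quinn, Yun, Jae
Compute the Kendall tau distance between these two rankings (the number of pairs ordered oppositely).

7 discordant pairs

Assign each item its position (1..5) in the first ordering, then rewrite the second ordering as that position sequence:
positions: Quinn→1, Yun→2, Jae→3, Tara→4, Vic→5
second ordering as positions: [5, 4, 1, 2, 3]
Discordant pairs = inversions in this position sequence.
5: 4, 1, 2, 3 → 4
4: 1, 2, 3 → 3
1: 0
2: 0
3: 0
Total: 4 + 3 + 0 + 0 + 0 = 7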